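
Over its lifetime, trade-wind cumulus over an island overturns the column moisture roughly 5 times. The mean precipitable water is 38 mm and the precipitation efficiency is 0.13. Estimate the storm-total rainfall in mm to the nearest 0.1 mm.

Each cycle deposits ε × PW = 0.13 × 38 = 4.94 mm.
Over 5 cycles: 5 × 4.94 = 24.7 mm.

rainfall ≈ 24.7 mm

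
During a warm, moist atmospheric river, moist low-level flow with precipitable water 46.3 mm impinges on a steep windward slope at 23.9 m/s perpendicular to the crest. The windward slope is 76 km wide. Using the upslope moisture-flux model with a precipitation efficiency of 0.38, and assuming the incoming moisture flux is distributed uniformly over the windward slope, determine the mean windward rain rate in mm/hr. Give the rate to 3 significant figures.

Incoming column moisture flux per unit ridge length: F = V × PW = 23.9 × 46.3 = 1106.57 mm·m/s.
Spread over the 76 km slope with efficiency ε = 0.38: R = ε·F/W = 0.38 × 1106.57 / 76000 m = 5.533e-03 mm/s.
R = 5.533e-03 × 3600 = 19.9 mm/hr.

R ≈ 19.9 mm/hr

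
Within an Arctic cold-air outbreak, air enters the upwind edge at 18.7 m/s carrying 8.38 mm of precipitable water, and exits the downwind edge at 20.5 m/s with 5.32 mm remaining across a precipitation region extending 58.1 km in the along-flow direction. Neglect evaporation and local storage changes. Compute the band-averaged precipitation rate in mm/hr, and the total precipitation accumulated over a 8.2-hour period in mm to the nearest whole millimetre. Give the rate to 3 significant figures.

Column moisture flux per unit crosswind length is F = V × PW.
Inflow: F_in = 18.7 × 8.38 = 156.706 mm·m/s
Outflow: F_out = 20.5 × 5.32 = 109.06 mm·m/s
Steady-state rate R = (F_in − F_out)/L = (156.706 − 109.06) / 58100 m = 8.201e-04 mm/s.
R = 8.201e-04 × 3600 = 2.95 mm/hr.
Over 8.2 h: total = 2.95 × 8.2 = 24.19 ≈ 24 mm.

R ≈ 2.95 mm/hr; total ≈ 24 mm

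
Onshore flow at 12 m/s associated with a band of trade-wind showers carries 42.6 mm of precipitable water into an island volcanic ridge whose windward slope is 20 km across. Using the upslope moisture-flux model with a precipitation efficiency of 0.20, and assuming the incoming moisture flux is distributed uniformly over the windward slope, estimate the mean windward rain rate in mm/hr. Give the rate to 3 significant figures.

R ≈ 18.4 mm/hr

Incoming column moisture flux per unit ridge length: F = V × PW = 12 × 42.6 = 511.2 mm·m/s.
Spread over the 20 km slope with efficiency ε = 0.20: R = ε·F/W = 0.20 × 511.2 / 20000 m = 5.112e-03 mm/s.
R = 5.112e-03 × 3600 = 18.4 mm/hr.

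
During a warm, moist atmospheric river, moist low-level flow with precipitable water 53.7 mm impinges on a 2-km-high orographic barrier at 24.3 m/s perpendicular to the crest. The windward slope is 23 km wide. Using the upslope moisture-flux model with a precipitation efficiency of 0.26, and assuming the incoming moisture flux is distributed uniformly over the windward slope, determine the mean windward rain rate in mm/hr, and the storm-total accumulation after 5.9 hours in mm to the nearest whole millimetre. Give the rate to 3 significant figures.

R ≈ 53.1 mm/hr; total ≈ 313 mm

Incoming column moisture flux per unit ridge length: F = V × PW = 24.3 × 53.7 = 1304.91 mm·m/s.
Spread over the 23 km slope with efficiency ε = 0.26: R = ε·F/W = 0.26 × 1304.91 / 23000 m = 1.475e-02 mm/s.
R = 1.475e-02 × 3600 = 53.1 mm/hr.
Over 5.9 h: total = 53.1 × 5.9 = 313.29 ≈ 313 mm.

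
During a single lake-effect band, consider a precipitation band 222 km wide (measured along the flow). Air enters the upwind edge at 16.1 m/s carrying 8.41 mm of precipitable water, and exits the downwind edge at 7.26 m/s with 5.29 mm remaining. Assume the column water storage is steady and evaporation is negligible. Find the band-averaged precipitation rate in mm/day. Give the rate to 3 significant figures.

Column moisture flux per unit crosswind length is F = V × PW.
Inflow: F_in = 16.1 × 8.41 = 135.401 mm·m/s
Outflow: F_out = 7.26 × 5.29 = 38.4054 mm·m/s
Steady-state rate R = (F_in − F_out)/L = (135.401 − 38.4054) / 222000 m = 4.369e-04 mm/s.
R = 4.369e-04 × 3600 × 24 = 37.7 mm/day.

R ≈ 37.7 mm/day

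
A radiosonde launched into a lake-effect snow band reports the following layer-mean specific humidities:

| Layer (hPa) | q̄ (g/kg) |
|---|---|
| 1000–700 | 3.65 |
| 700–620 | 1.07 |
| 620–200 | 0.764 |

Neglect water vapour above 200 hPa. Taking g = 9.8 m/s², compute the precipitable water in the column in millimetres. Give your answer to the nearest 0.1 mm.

PW ≈ 15.3 mm

Precipitable water is the column-integrated vapour mass per unit area: PW = (1/g) Σ q̄ Δp, with q in kg/kg and Δp in Pa (1 kg/m² of water = 1 mm).
Layer 1000–700 hPa: Δp = 300 hPa = 30000 Pa, q̄ = 0.00365 kg/kg → 0.00365 × 30000 / 9.8 = 11.17 mm
Layer 700–620 hPa: Δp = 80 hPa = 8000 Pa, q̄ = 0.00107 kg/kg → 0.00107 × 8000 / 9.8 = 0.87 mm
Layer 620–200 hPa: Δp = 420 hPa = 42000 Pa, q̄ = 0.000764 kg/kg → 0.000764 × 42000 / 9.8 = 3.27 mm
PW = 11.17 + 0.87 + 3.27 = 15.31 ≈ 15.3 mm.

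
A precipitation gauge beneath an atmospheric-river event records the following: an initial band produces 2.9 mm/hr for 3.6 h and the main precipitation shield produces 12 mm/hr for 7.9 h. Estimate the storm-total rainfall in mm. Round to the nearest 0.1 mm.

total ≈ 105.2 mm

Total = Σ Rᵢ Δtᵢ = 2.9 × 3.6 + 12 × 7.9
      = 10.44 + 94.8 = 105.2 mm.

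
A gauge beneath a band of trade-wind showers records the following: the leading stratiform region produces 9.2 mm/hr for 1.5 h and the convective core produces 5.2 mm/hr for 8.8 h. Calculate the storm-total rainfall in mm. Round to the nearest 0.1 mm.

Total = Σ Rᵢ Δtᵢ = 9.2 × 1.5 + 5.2 × 8.8
      = 13.8 + 45.76 = 59.6 mm.

total ≈ 59.6 mm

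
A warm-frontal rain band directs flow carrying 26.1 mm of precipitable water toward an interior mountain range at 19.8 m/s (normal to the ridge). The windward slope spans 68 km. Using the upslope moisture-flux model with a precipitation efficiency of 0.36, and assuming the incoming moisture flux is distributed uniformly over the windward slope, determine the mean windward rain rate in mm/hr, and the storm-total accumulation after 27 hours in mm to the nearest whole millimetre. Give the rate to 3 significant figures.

R ≈ 9.85 mm/hr; total ≈ 266 mm

Incoming column moisture flux per unit ridge length: F = V × PW = 19.8 × 26.1 = 516.78 mm·m/s.
Spread over the 68 km slope with efficiency ε = 0.36: R = ε·F/W = 0.36 × 516.78 / 68000 m = 2.736e-03 mm/s.
R = 2.736e-03 × 3600 = 9.85 mm/hr.
Over 27 h: total = 9.85 × 27 = 265.95 ≈ 266 mm.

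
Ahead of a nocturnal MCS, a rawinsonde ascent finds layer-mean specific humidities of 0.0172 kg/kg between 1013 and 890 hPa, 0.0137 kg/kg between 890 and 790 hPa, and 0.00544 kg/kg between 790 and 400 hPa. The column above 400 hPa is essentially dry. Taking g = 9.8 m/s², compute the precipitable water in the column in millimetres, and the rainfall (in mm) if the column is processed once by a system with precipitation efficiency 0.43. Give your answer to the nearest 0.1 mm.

Precipitable water is the column-integrated vapour mass per unit area: PW = (1/g) Σ q̄ Δp, with q in kg/kg and Δp in Pa (1 kg/m² of water = 1 mm).
Layer 1013–890 hPa: Δp = 123 hPa = 12300 Pa, q̄ = 0.0172 kg/kg → 0.0172 × 12300 / 9.8 = 21.59 mm
Layer 890–790 hPa: Δp = 100 hPa = 10000 Pa, q̄ = 0.0137 kg/kg → 0.0137 × 10000 / 9.8 = 13.98 mm
Layer 790–400 hPa: Δp = 390 hPa = 39000 Pa, q̄ = 0.00544 kg/kg → 0.00544 × 39000 / 9.8 = 21.65 mm
PW = 21.59 + 13.98 + 21.65 = 57.22 ≈ 57.2 mm.
Rainfall = ε × PW = 0.43 × 57.2 = 24.6 mm.

PW ≈ 57.2 mm; rainfall ≈ 24.6 mm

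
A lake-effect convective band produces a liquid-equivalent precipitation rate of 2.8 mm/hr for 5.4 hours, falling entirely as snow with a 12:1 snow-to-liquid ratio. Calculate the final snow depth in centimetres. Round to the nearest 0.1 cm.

snow depth ≈ 18.1 cm

Liquid-equivalent depth = 2.8 × 5.4 = 15.12 mm.
Snow depth = 15.12 mm × 12 = 181.44 mm = 18.1 cm.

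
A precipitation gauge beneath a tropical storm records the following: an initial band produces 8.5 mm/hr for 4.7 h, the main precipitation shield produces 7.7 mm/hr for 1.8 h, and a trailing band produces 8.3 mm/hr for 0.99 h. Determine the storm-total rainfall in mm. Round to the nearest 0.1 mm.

total ≈ 62.0 mm

Total = Σ Rᵢ Δtᵢ = 8.5 × 4.7 + 7.7 × 1.8 + 8.3 × 0.99
      = 39.95 + 13.86 + 8.217 = 62.0 mm.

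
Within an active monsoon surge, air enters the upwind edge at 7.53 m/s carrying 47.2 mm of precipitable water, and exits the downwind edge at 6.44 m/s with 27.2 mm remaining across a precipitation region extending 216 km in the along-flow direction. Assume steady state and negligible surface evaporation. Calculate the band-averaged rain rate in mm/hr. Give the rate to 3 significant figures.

Column moisture flux per unit crosswind length is F = V × PW.
Inflow: F_in = 7.53 × 47.2 = 355.416 mm·m/s
Outflow: F_out = 6.44 × 27.2 = 175.168 mm·m/s
Steady-state rate R = (F_in − F_out)/L = (355.416 − 175.168) / 216000 m = 8.345e-04 mm/s.
R = 8.345e-04 × 3600 = 3.00 mm/hr.

R ≈ 3.00 mm/hr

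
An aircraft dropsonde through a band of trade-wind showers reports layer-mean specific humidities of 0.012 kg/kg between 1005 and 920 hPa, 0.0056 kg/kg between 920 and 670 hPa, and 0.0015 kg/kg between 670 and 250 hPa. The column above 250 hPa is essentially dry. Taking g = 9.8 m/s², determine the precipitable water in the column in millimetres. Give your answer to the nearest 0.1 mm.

Precipitable water is the column-integrated vapour mass per unit area: PW = (1/g) Σ q̄ Δp, with q in kg/kg and Δp in Pa (1 kg/m² of water = 1 mm).
Layer 1005–920 hPa: Δp = 85 hPa = 8500 Pa, q̄ = 0.012 kg/kg → 0.012 × 8500 / 9.8 = 10.41 mm
Layer 920–670 hPa: Δp = 250 hPa = 25000 Pa, q̄ = 0.0056 kg/kg → 0.0056 × 25000 / 9.8 = 14.29 mm
Layer 670–250 hPa: Δp = 420 hPa = 42000 Pa, q̄ = 0.0015 kg/kg → 0.0015 × 42000 / 9.8 = 6.43 mm
PW = 10.41 + 14.29 + 6.43 = 31.13 ≈ 31.1 mm.

PW ≈ 31.1 mm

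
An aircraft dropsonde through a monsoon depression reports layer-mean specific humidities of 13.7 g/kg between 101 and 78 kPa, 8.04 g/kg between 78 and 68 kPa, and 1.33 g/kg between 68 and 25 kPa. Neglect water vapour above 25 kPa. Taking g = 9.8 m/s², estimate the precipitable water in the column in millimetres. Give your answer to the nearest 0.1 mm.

Precipitable water is the column-integrated vapour mass per unit area: PW = (1/g) Σ q̄ Δp, with q in kg/kg and Δp in Pa (1 kg/m² of water = 1 mm).
Layer 101–78 kPa: Δp = 230 hPa = 23000 Pa, q̄ = 0.0137 kg/kg → 0.0137 × 23000 / 9.8 = 32.15 mm
Layer 78–68 kPa: Δp = 100 hPa = 10000 Pa, q̄ = 0.00804 kg/kg → 0.00804 × 10000 / 9.8 = 8.20 mm
Layer 68–25 kPa: Δp = 430 hPa = 43000 Pa, q̄ = 0.00133 kg/kg → 0.00133 × 43000 / 9.8 = 5.84 mm
PW = 32.15 + 8.20 + 5.84 = 46.19 ≈ 46.2 mm.

PW ≈ 46.2 mm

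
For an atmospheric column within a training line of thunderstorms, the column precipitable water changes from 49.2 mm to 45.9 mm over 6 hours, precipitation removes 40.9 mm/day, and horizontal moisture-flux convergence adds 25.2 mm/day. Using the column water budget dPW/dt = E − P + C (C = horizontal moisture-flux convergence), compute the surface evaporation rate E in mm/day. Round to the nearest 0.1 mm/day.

E ≈ 2.5 mm/day

dPW/dt = (45.9 − 49.2) mm / (6/24 day) = -13.200 mm/day.
E = dPW/dt + P − C = (-13.200) + 40.9 − (25.2) = 2.5 mm/day.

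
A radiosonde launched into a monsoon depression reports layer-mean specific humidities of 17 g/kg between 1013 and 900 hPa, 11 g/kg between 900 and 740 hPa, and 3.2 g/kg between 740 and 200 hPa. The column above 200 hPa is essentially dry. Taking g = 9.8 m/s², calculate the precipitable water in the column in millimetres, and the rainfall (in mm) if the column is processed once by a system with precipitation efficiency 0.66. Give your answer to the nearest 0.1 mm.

PW ≈ 55.2 mm; rainfall ≈ 36.4 mm

Precipitable water is the column-integrated vapour mass per unit area: PW = (1/g) Σ q̄ Δp, with q in kg/kg and Δp in Pa (1 kg/m² of water = 1 mm).
Layer 1013–900 hPa: Δp = 113 hPa = 11300 Pa, q̄ = 0.017 kg/kg → 0.017 × 11300 / 9.8 = 19.60 mm
Layer 900–740 hPa: Δp = 160 hPa = 16000 Pa, q̄ = 0.011 kg/kg → 0.011 × 16000 / 9.8 = 17.96 mm
Layer 740–200 hPa: Δp = 540 hPa = 54000 Pa, q̄ = 0.0032 kg/kg → 0.0032 × 54000 / 9.8 = 17.63 mm
PW = 19.60 + 17.96 + 17.63 = 55.19 ≈ 55.2 mm.
Rainfall = ε × PW = 0.66 × 55.2 = 36.4 mm.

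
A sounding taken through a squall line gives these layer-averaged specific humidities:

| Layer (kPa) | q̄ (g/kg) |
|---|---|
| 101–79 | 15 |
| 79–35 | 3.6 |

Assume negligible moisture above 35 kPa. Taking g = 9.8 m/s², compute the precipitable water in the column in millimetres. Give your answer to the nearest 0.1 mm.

Precipitable water is the column-integrated vapour mass per unit area: PW = (1/g) Σ q̄ Δp, with q in kg/kg and Δp in Pa (1 kg/m² of water = 1 mm).
Layer 101–79 kPa: Δp = 220 hPa = 22000 Pa, q̄ = 0.015 kg/kg → 0.015 × 22000 / 9.8 = 33.67 mm
Layer 79–35 kPa: Δp = 440 hPa = 44000 Pa, q̄ = 0.0036 kg/kg → 0.0036 × 44000 / 9.8 = 16.16 mm
PW = 33.67 + 16.16 = 49.83 ≈ 49.8 mm.

PW ≈ 49.8 mm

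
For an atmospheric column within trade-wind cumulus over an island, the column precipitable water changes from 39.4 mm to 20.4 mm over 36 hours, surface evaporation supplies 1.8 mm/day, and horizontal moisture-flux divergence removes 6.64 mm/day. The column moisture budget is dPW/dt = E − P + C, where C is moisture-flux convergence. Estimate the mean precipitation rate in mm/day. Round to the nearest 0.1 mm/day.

P ≈ 7.8 mm/day

dPW/dt = (20.4 − 39.4) mm / (36/24 day) = -12.667 mm/day.
P = E + C − dPW/dt = 1.8 + (-6.64) − (-12.667) = 7.8 mm/day.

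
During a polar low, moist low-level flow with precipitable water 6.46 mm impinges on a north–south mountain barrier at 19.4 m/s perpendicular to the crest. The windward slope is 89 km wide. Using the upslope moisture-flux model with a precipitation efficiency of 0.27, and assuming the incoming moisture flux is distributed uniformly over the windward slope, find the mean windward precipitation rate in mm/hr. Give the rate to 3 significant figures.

R ≈ 1.37 mm/hr

Incoming column moisture flux per unit ridge length: F = V × PW = 19.4 × 6.46 = 125.324 mm·m/s.
Spread over the 89 km slope with efficiency ε = 0.27: R = ε·F/W = 0.27 × 125.324 / 89000 m = 3.802e-04 mm/s.
R = 3.802e-04 × 3600 = 1.37 mm/hr.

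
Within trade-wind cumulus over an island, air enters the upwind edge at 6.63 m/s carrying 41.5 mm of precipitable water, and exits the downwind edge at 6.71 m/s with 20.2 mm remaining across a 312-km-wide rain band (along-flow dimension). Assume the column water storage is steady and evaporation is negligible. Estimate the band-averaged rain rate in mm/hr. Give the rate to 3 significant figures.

R ≈ 1.61 mm/hr

Column moisture flux per unit crosswind length is F = V × PW.
Inflow: F_in = 6.63 × 41.5 = 275.145 mm·m/s
Outflow: F_out = 6.71 × 20.2 = 135.542 mm·m/s
Steady-state rate R = (F_in − F_out)/L = (275.145 − 135.542) / 312000 m = 4.474e-04 mm/s.
R = 4.474e-04 × 3600 = 1.61 mm/hr.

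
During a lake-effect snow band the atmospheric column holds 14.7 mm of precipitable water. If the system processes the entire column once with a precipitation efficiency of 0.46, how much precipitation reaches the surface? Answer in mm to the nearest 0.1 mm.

Precipitation = ε × PW = 0.46 × 14.7 = 6.8 mm.

precipitation ≈ 6.8 mm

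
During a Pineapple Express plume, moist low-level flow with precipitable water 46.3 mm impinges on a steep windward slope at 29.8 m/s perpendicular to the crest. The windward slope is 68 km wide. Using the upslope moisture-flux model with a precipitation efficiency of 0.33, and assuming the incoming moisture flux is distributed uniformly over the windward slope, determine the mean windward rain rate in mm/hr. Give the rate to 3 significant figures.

R ≈ 24.1 mm/hr

Incoming column moisture flux per unit ridge length: F = V × PW = 29.8 × 46.3 = 1379.74 mm·m/s.
Spread over the 68 km slope with efficiency ε = 0.33: R = ε·F/W = 0.33 × 1379.74 / 68000 m = 6.696e-03 mm/s.
R = 6.696e-03 × 3600 = 24.1 mm/hr.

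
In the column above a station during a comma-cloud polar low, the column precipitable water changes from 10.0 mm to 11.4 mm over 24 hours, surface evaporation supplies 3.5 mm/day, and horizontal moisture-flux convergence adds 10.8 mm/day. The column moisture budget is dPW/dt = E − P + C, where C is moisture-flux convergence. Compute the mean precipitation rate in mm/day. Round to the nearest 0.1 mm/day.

dPW/dt = (11.4 − 10.0) mm / (24/24 day) = +1.400 mm/day.
P = E + C − dPW/dt = 3.5 + (10.8) − (+1.400) = 12.9 mm/day.

P ≈ 12.9 mm/day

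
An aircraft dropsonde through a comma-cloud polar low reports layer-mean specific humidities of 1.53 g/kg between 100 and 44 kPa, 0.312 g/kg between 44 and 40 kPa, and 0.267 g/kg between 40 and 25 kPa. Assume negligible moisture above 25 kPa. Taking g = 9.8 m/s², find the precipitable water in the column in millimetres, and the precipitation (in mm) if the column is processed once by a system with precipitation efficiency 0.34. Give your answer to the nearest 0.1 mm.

PW ≈ 9.3 mm; precipitation ≈ 3.2 mm

Precipitable water is the column-integrated vapour mass per unit area: PW = (1/g) Σ q̄ Δp, with q in kg/kg and Δp in Pa (1 kg/m² of water = 1 mm).
Layer 100–44 kPa: Δp = 560 hPa = 56000 Pa, q̄ = 0.00153 kg/kg → 0.00153 × 56000 / 9.8 = 8.74 mm
Layer 44–40 kPa: Δp = 40 hPa = 4000 Pa, q̄ = 0.000312 kg/kg → 0.000312 × 4000 / 9.8 = 0.13 mm
Layer 40–25 kPa: Δp = 150 hPa = 15000 Pa, q̄ = 0.000267 kg/kg → 0.000267 × 15000 / 9.8 = 0.41 mm
PW = 8.74 + 0.13 + 0.41 = 9.28 ≈ 9.3 mm.
Precipitation = ε × PW = 0.34 × 9.3 = 3.2 mm.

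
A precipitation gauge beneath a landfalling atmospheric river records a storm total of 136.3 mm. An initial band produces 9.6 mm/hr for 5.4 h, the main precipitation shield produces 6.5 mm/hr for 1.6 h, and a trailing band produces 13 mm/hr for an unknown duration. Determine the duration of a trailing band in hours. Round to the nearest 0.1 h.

duration ≈ 5.7 h

Known phases: 9.6 × 5.4 + 6.5 × 1.6 = 51.84 + 10.4 = 62.24 mm.
Remaining depth = 136.3 − 62.24 = 74.06 mm.
Duration = 74.06 / 13 = 5.7 h.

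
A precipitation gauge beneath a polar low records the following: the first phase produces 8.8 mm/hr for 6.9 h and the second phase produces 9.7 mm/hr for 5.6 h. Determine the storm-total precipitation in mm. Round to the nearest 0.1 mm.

Total = Σ Rᵢ Δtᵢ = 8.8 × 6.9 + 9.7 × 5.6
      = 60.72 + 54.32 = 115.0 mm.

total ≈ 115.0 mm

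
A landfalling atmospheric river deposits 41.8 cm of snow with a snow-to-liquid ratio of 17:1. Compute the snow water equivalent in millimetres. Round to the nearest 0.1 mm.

SWE ≈ 24.6 mm

SWE = snow depth / ratio = 41.8 cm / 17 = 2.459 cm = 24.6 mm.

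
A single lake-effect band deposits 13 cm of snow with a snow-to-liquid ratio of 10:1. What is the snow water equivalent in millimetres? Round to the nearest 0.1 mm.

SWE ≈ 13.0 mm

SWE = snow depth / ratio = 13 cm / 10 = 1.300 cm = 13.0 mm.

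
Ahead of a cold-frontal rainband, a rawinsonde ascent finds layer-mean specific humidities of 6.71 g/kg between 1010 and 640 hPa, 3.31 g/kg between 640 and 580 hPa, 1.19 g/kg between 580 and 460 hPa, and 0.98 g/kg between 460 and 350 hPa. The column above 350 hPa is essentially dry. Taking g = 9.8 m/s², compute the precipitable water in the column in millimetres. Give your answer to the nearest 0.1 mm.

Precipitable water is the column-integrated vapour mass per unit area: PW = (1/g) Σ q̄ Δp, with q in kg/kg and Δp in Pa (1 kg/m² of water = 1 mm).
Layer 1010–640 hPa: Δp = 370 hPa = 37000 Pa, q̄ = 0.00671 kg/kg → 0.00671 × 37000 / 9.8 = 25.33 mm
Layer 640–580 hPa: Δp = 60 hPa = 6000 Pa, q̄ = 0.00331 kg/kg → 0.00331 × 6000 / 9.8 = 2.03 mm
Layer 580–460 hPa: Δp = 120 hPa = 12000 Pa, q̄ = 0.00119 kg/kg → 0.00119 × 12000 / 9.8 = 1.46 mm
Layer 460–350 hPa: Δp = 110 hPa = 11000 Pa, q̄ = 0.00098 kg/kg → 0.00098 × 11000 / 9.8 = 1.10 mm
PW = 25.33 + 2.03 + 1.46 + 1.10 = 29.92 ≈ 29.9 mm.

PW ≈ 29.9 mm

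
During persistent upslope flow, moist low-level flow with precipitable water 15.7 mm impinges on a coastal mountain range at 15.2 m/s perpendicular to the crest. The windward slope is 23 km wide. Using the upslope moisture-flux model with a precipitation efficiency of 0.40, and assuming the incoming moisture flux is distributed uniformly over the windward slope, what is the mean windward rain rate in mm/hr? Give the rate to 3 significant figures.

R ≈ 14.9 mm/hr

Incoming column moisture flux per unit ridge length: F = V × PW = 15.2 × 15.7 = 238.64 mm·m/s.
Spread over the 23 km slope with efficiency ε = 0.40: R = ε·F/W = 0.40 × 238.64 / 23000 m = 4.150e-03 mm/s.
R = 4.150e-03 × 3600 = 14.9 mm/hr.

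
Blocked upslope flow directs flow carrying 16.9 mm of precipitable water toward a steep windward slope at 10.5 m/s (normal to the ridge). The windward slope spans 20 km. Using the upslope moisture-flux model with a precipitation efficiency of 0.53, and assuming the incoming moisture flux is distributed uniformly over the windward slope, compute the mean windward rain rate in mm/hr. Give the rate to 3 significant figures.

R ≈ 16.9 mm/hr

Incoming column moisture flux per unit ridge length: F = V × PW = 10.5 × 16.9 = 177.45 mm·m/s.
Spread over the 20 km slope with efficiency ε = 0.53: R = ε·F/W = 0.53 × 177.45 / 20000 m = 4.702e-03 mm/s.
R = 4.702e-03 × 3600 = 16.9 mm/hr.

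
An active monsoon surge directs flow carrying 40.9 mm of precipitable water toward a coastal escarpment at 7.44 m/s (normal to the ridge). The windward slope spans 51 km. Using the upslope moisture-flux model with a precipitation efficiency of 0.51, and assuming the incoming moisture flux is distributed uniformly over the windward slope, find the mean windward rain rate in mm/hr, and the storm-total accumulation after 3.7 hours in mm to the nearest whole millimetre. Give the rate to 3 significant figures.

Incoming column moisture flux per unit ridge length: F = V × PW = 7.44 × 40.9 = 304.296 mm·m/s.
Spread over the 51 km slope with efficiency ε = 0.51: R = ε·F/W = 0.51 × 304.296 / 51000 m = 3.043e-03 mm/s.
R = 3.043e-03 × 3600 = 11.0 mm/hr.
Over 3.7 h: total = 11.0 × 3.7 = 40.7 ≈ 41 mm.

R ≈ 11.0 mm/hr; total ≈ 41 mm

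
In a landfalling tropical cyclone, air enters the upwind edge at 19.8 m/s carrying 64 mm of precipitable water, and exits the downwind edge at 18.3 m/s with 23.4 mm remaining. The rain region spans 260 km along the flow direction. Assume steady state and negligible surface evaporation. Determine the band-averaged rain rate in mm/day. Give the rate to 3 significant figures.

R ≈ 279 mm/day

Column moisture flux per unit crosswind length is F = V × PW.
Inflow: F_in = 19.8 × 64 = 1267.2 mm·m/s
Outflow: F_out = 18.3 × 23.4 = 428.22 mm·m/s
Steady-state rate R = (F_in − F_out)/L = (1267.2 − 428.22) / 260000 m = 3.227e-03 mm/s.
R = 3.227e-03 × 3600 × 24 = 279 mm/day.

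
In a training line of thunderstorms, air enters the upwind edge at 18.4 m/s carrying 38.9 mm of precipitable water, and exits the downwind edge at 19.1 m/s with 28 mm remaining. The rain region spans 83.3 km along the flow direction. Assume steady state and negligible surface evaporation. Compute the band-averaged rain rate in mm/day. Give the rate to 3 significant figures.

R ≈ 188 mm/day

Column moisture flux per unit crosswind length is F = V × PW.
Inflow: F_in = 18.4 × 38.9 = 715.76 mm·m/s
Outflow: F_out = 19.1 × 28 = 534.8 mm·m/s
Steady-state rate R = (F_in − F_out)/L = (715.76 − 534.8) / 83300 m = 2.172e-03 mm/s.
R = 2.172e-03 × 3600 × 24 = 188 mm/day.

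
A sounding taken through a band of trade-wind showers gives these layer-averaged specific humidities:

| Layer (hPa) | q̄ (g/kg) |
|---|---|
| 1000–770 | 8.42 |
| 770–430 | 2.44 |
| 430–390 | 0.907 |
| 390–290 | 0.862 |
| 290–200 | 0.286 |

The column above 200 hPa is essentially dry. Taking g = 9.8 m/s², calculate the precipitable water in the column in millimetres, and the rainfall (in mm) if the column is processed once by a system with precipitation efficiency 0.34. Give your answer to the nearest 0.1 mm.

PW ≈ 29.7 mm; rainfall ≈ 10.1 mm

Precipitable water is the column-integrated vapour mass per unit area: PW = (1/g) Σ q̄ Δp, with q in kg/kg and Δp in Pa (1 kg/m² of water = 1 mm).
Layer 1000–770 hPa: Δp = 230 hPa = 23000 Pa, q̄ = 0.00842 kg/kg → 0.00842 × 23000 / 9.8 = 19.76 mm
Layer 770–430 hPa: Δp = 340 hPa = 34000 Pa, q̄ = 0.00244 kg/kg → 0.00244 × 34000 / 9.8 = 8.47 mm
Layer 430–390 hPa: Δp = 40 hPa = 4000 Pa, q̄ = 0.000907 kg/kg → 0.000907 × 4000 / 9.8 = 0.37 mm
Layer 390–290 hPa: Δp = 100 hPa = 10000 Pa, q̄ = 0.000862 kg/kg → 0.000862 × 10000 / 9.8 = 0.88 mm
Layer 290–200 hPa: Δp = 90 hPa = 9000 Pa, q̄ = 0.000286 kg/kg → 0.000286 × 9000 / 9.8 = 0.26 mm
PW = 19.76 + 8.47 + 0.37 + 0.88 + 0.26 = 29.74 ≈ 29.7 mm.
Rainfall = ε × PW = 0.34 × 29.7 = 10.1 mm.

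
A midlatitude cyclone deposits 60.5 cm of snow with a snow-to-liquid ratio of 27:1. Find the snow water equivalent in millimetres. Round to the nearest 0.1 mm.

SWE ≈ 22.4 mm

SWE = snow depth / ratio = 60.5 cm / 27 = 2.241 cm = 22.4 mm.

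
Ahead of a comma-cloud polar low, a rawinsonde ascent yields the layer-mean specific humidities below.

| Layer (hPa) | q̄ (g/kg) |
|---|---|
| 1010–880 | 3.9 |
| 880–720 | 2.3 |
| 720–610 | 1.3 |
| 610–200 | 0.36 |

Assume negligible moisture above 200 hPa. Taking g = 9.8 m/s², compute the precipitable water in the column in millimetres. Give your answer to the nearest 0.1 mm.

Precipitable water is the column-integrated vapour mass per unit area: PW = (1/g) Σ q̄ Δp, with q in kg/kg and Δp in Pa (1 kg/m² of water = 1 mm).
Layer 1010–880 hPa: Δp = 130 hPa = 13000 Pa, q̄ = 0.0039 kg/kg → 0.0039 × 13000 / 9.8 = 5.17 mm
Layer 880–720 hPa: Δp = 160 hPa = 16000 Pa, q̄ = 0.0023 kg/kg → 0.0023 × 16000 / 9.8 = 3.76 mm
Layer 720–610 hPa: Δp = 110 hPa = 11000 Pa, q̄ = 0.0013 kg/kg → 0.0013 × 11000 / 9.8 = 1.46 mm
Layer 610–200 hPa: Δp = 410 hPa = 41000 Pa, q̄ = 0.00036 kg/kg → 0.00036 × 41000 / 9.8 = 1.51 mm
PW = 5.17 + 3.76 + 1.46 + 1.51 = 11.90 ≈ 11.9 mm.

PW ≈ 11.9 mm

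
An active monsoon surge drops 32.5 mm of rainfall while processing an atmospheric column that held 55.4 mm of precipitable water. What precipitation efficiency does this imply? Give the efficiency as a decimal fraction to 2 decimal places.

ε ≈ 0.59

ε = rainfall / PW = 32.5 / 55.4 = 0.59.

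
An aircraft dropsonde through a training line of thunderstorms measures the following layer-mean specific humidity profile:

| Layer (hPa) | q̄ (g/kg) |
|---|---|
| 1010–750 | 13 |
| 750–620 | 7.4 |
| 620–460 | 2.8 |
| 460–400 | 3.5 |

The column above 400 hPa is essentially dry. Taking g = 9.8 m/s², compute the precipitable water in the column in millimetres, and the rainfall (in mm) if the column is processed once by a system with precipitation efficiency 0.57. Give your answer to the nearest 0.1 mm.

PW ≈ 51.0 mm; rainfall ≈ 29.1 mm

Precipitable water is the column-integrated vapour mass per unit area: PW = (1/g) Σ q̄ Δp, with q in kg/kg and Δp in Pa (1 kg/m² of water = 1 mm).
Layer 1010–750 hPa: Δp = 260 hPa = 26000 Pa, q̄ = 0.013 kg/kg → 0.013 × 26000 / 9.8 = 34.49 mm
Layer 750–620 hPa: Δp = 130 hPa = 13000 Pa, q̄ = 0.0074 kg/kg → 0.0074 × 13000 / 9.8 = 9.82 mm
Layer 620–460 hPa: Δp = 160 hPa = 16000 Pa, q̄ = 0.0028 kg/kg → 0.0028 × 16000 / 9.8 = 4.57 mm
Layer 460–400 hPa: Δp = 60 hPa = 6000 Pa, q̄ = 0.0035 kg/kg → 0.0035 × 6000 / 9.8 = 2.14 mm
PW = 34.49 + 9.82 + 4.57 + 2.14 = 51.02 ≈ 51.0 mm.
Rainfall = ε × PW = 0.57 × 51.0 = 29.1 mm.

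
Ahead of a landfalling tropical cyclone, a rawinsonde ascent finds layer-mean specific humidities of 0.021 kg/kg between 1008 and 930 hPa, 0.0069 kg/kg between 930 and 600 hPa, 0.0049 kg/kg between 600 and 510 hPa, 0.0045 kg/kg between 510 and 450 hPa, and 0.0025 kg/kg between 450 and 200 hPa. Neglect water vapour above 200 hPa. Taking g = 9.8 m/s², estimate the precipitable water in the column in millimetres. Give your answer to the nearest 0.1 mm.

PW ≈ 53.6 mm

Precipitable water is the column-integrated vapour mass per unit area: PW = (1/g) Σ q̄ Δp, with q in kg/kg and Δp in Pa (1 kg/m² of water = 1 mm).
Layer 1008–930 hPa: Δp = 78 hPa = 7800 Pa, q̄ = 0.021 kg/kg → 0.021 × 7800 / 9.8 = 16.71 mm
Layer 930–600 hPa: Δp = 330 hPa = 33000 Pa, q̄ = 0.0069 kg/kg → 0.0069 × 33000 / 9.8 = 23.23 mm
Layer 600–510 hPa: Δp = 90 hPa = 9000 Pa, q̄ = 0.0049 kg/kg → 0.0049 × 9000 / 9.8 = 4.50 mm
Layer 510–450 hPa: Δp = 60 hPa = 6000 Pa, q̄ = 0.0045 kg/kg → 0.0045 × 6000 / 9.8 = 2.76 mm
Layer 450–200 hPa: Δp = 250 hPa = 25000 Pa, q̄ = 0.0025 kg/kg → 0.0025 × 25000 / 9.8 = 6.38 mm
PW = 16.71 + 23.23 + 4.50 + 2.76 + 6.38 = 53.58 ≈ 53.6 mm.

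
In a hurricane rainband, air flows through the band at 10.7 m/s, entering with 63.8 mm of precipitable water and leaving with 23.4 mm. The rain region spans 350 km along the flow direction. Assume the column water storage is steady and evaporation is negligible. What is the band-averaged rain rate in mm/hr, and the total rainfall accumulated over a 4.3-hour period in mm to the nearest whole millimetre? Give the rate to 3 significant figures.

Column moisture flux per unit crosswind length is F = V × PW.
Inflow: F_in = 10.7 × 63.8 = 682.66 mm·m/s
Outflow: F_out = 10.7 × 23.4 = 250.38 mm·m/s
Steady-state rate R = (F_in − F_out)/L = (682.66 − 250.38) / 350000 m = 1.235e-03 mm/s.
R = 1.235e-03 × 3600 = 4.45 mm/hr.
Over 4.3 h: total = 4.45 × 4.3 = 19.135 ≈ 19 mm.

R ≈ 4.45 mm/hr; total ≈ 19 mm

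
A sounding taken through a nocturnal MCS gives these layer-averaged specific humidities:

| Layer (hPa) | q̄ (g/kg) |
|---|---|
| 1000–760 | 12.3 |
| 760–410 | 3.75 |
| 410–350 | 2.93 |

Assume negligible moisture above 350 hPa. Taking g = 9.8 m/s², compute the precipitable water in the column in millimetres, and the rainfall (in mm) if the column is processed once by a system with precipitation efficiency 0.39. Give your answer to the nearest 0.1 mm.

PW ≈ 45.3 mm; rainfall ≈ 17.7 mm

Precipitable water is the column-integrated vapour mass per unit area: PW = (1/g) Σ q̄ Δp, with q in kg/kg and Δp in Pa (1 kg/m² of water = 1 mm).
Layer 1000–760 hPa: Δp = 240 hPa = 24000 Pa, q̄ = 0.0123 kg/kg → 0.0123 × 24000 / 9.8 = 30.12 mm
Layer 760–410 hPa: Δp = 350 hPa = 35000 Pa, q̄ = 0.00375 kg/kg → 0.00375 × 35000 / 9.8 = 13.39 mm
Layer 410–350 hPa: Δp = 60 hPa = 6000 Pa, q̄ = 0.00293 kg/kg → 0.00293 × 6000 / 9.8 = 1.79 mm
PW = 30.12 + 13.39 + 1.79 = 45.30 ≈ 45.3 mm.
Rainfall = ε × PW = 0.39 × 45.3 = 17.7 mm.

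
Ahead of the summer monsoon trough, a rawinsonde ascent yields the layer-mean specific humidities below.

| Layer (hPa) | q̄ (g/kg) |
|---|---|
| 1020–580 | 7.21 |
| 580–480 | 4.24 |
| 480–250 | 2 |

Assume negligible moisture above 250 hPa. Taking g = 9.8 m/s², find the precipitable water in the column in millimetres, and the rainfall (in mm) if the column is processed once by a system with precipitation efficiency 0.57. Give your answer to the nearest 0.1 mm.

Precipitable water is the column-integrated vapour mass per unit area: PW = (1/g) Σ q̄ Δp, with q in kg/kg and Δp in Pa (1 kg/m² of water = 1 mm).
Layer 1020–580 hPa: Δp = 440 hPa = 44000 Pa, q̄ = 0.00721 kg/kg → 0.00721 × 44000 / 9.8 = 32.37 mm
Layer 580–480 hPa: Δp = 100 hPa = 10000 Pa, q̄ = 0.00424 kg/kg → 0.00424 × 10000 / 9.8 = 4.33 mm
Layer 480–250 hPa: Δp = 230 hPa = 23000 Pa, q̄ = 0.002 kg/kg → 0.002 × 23000 / 9.8 = 4.69 mm
PW = 32.37 + 4.33 + 4.69 = 41.39 ≈ 41.4 mm.
Rainfall = ε × PW = 0.57 × 41.4 = 23.6 mm.

PW ≈ 41.4 mm; rainfall ≈ 23.6 mm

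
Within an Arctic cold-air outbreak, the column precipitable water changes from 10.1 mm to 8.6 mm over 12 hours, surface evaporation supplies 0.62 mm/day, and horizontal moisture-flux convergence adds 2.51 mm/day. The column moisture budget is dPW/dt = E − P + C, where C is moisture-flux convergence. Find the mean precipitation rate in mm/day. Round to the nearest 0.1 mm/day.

P ≈ 6.1 mm/day

dPW/dt = (8.6 − 10.1) mm / (12/24 day) = -3.000 mm/day.
P = E + C − dPW/dt = 0.62 + (2.51) − (-3.000) = 6.1 mm/day.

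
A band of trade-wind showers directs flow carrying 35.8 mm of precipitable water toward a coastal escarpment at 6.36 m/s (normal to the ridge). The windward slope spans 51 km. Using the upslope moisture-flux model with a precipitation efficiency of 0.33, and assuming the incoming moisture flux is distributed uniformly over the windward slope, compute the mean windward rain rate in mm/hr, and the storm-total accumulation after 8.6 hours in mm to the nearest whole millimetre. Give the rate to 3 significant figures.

Incoming column moisture flux per unit ridge length: F = V × PW = 6.36 × 35.8 = 227.688 mm·m/s.
Spread over the 51 km slope with efficiency ε = 0.33: R = ε·F/W = 0.33 × 227.688 / 51000 m = 1.473e-03 mm/s.
R = 1.473e-03 × 3600 = 5.30 mm/hr.
Over 8.6 h: total = 5.30 × 8.6 = 45.58 ≈ 46 mm.

R ≈ 5.30 mm/hr; total ≈ 46 mm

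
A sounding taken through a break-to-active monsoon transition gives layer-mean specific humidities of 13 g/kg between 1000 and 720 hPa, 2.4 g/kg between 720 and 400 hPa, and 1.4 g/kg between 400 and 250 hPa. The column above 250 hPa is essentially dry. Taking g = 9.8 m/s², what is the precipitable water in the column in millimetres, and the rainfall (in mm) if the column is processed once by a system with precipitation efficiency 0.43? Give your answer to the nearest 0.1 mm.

PW ≈ 47.1 mm; rainfall ≈ 20.3 mm

Precipitable water is the column-integrated vapour mass per unit area: PW = (1/g) Σ q̄ Δp, with q in kg/kg and Δp in Pa (1 kg/m² of water = 1 mm).
Layer 1000–720 hPa: Δp = 280 hPa = 28000 Pa, q̄ = 0.013 kg/kg → 0.013 × 28000 / 9.8 = 37.14 mm
Layer 720–400 hPa: Δp = 320 hPa = 32000 Pa, q̄ = 0.0024 kg/kg → 0.0024 × 32000 / 9.8 = 7.84 mm
Layer 400–250 hPa: Δp = 150 hPa = 15000 Pa, q̄ = 0.0014 kg/kg → 0.0014 × 15000 / 9.8 = 2.14 mm
PW = 37.14 + 7.84 + 2.14 = 47.12 ≈ 47.1 mm.
Rainfall = ε × PW = 0.43 × 47.1 = 20.3 mm.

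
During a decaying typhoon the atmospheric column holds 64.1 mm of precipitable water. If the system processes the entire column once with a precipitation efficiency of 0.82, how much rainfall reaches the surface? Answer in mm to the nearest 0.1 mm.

rainfall ≈ 52.6 mm

Rainfall = ε × PW = 0.82 × 64.1 = 52.6 mm.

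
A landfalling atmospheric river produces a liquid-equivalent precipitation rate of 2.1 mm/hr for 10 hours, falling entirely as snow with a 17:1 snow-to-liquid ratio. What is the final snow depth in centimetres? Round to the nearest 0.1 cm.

Liquid-equivalent depth = 2.1 × 10 = 21 mm.
Snow depth = 21 mm × 17 = 357 mm = 35.7 cm.

snow depth ≈ 35.7 cm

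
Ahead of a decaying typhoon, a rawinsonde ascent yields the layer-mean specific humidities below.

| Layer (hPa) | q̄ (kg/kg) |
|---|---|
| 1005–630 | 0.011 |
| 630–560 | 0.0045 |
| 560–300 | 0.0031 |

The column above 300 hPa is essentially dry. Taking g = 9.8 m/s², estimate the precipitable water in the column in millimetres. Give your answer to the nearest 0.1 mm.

PW ≈ 53.5 mm

Precipitable water is the column-integrated vapour mass per unit area: PW = (1/g) Σ q̄ Δp, with q in kg/kg and Δp in Pa (1 kg/m² of water = 1 mm).
Layer 1005–630 hPa: Δp = 375 hPa = 37500 Pa, q̄ = 0.011 kg/kg → 0.011 × 37500 / 9.8 = 42.09 mm
Layer 630–560 hPa: Δp = 70 hPa = 7000 Pa, q̄ = 0.0045 kg/kg → 0.0045 × 7000 / 9.8 = 3.21 mm
Layer 560–300 hPa: Δp = 260 hPa = 26000 Pa, q̄ = 0.0031 kg/kg → 0.0031 × 26000 / 9.8 = 8.22 mm
PW = 42.09 + 3.21 + 8.22 = 53.52 ≈ 53.5 mm.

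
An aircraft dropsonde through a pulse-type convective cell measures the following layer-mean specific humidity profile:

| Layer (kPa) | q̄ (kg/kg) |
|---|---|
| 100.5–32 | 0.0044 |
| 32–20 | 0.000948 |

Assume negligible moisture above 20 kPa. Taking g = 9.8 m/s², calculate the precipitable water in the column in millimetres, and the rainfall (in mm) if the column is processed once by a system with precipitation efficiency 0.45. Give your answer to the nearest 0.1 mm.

PW ≈ 31.9 mm; rainfall ≈ 14.4 mm

Precipitable water is the column-integrated vapour mass per unit area: PW = (1/g) Σ q̄ Δp, with q in kg/kg and Δp in Pa (1 kg/m² of water = 1 mm).
Layer 100.5–32 kPa: Δp = 685 hPa = 68500 Pa, q̄ = 0.0044 kg/kg → 0.0044 × 68500 / 9.8 = 30.76 mm
Layer 32–20 kPa: Δp = 120 hPa = 12000 Pa, q̄ = 0.000948 kg/kg → 0.000948 × 12000 / 9.8 = 1.16 mm
PW = 30.76 + 1.16 = 31.92 ≈ 31.9 mm.
Rainfall = ε × PW = 0.45 × 31.9 = 14.4 mm.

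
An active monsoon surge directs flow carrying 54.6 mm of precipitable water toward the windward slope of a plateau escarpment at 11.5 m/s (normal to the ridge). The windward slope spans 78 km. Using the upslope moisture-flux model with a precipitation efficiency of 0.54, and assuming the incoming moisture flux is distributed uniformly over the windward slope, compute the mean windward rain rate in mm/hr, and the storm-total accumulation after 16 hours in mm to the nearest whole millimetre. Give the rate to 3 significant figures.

R ≈ 15.6 mm/hr; total ≈ 250 mm

Incoming column moisture flux per unit ridge length: F = V × PW = 11.5 × 54.6 = 627.9 mm·m/s.
Spread over the 78 km slope with efficiency ε = 0.54: R = ε·F/W = 0.54 × 627.9 / 78000 m = 4.347e-03 mm/s.
R = 4.347e-03 × 3600 = 15.6 mm/hr.
Over 16 h: total = 15.6 × 16 = 249.6 ≈ 250 mm.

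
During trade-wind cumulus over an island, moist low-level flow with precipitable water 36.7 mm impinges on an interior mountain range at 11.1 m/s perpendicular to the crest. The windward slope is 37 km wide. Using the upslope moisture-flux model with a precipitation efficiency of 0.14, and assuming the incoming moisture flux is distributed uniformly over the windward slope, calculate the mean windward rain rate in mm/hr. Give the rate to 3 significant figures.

Incoming column moisture flux per unit ridge length: F = V × PW = 11.1 × 36.7 = 407.37 mm·m/s.
Spread over the 37 km slope with efficiency ε = 0.14: R = ε·F/W = 0.14 × 407.37 / 37000 m = 1.541e-03 mm/s.
R = 1.541e-03 × 3600 = 5.55 mm/hr.

R ≈ 5.55 mm/hr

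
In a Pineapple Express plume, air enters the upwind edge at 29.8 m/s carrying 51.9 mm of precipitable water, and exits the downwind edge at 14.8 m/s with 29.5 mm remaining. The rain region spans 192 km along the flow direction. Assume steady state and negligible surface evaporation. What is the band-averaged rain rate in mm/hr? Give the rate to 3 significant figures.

R ≈ 20.8 mm/hr

Column moisture flux per unit crosswind length is F = V × PW.
Inflow: F_in = 29.8 × 51.9 = 1546.62 mm·m/s
Outflow: F_out = 14.8 × 29.5 = 436.6 mm·m/s
Steady-state rate R = (F_in − F_out)/L = (1546.62 − 436.6) / 192000 m = 5.781e-03 mm/s.
R = 5.781e-03 × 3600 = 20.8 mm/hr.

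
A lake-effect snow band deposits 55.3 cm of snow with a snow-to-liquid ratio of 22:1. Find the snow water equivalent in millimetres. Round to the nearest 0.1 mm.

SWE = snow depth / ratio = 55.3 cm / 22 = 2.514 cm = 25.1 mm.

SWE ≈ 25.1 mm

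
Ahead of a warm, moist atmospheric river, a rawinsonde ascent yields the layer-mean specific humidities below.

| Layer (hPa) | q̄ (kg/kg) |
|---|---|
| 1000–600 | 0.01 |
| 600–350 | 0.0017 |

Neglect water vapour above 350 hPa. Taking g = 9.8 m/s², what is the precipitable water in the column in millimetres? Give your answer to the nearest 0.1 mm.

Precipitable water is the column-integrated vapour mass per unit area: PW = (1/g) Σ q̄ Δp, with q in kg/kg and Δp in Pa (1 kg/m² of water = 1 mm).
Layer 1000–600 hPa: Δp = 400 hPa = 40000 Pa, q̄ = 0.01 kg/kg → 0.01 × 40000 / 9.8 = 40.82 mm
Layer 600–350 hPa: Δp = 250 hPa = 25000 Pa, q̄ = 0.0017 kg/kg → 0.0017 × 25000 / 9.8 = 4.34 mm
PW = 40.82 + 4.34 = 45.16 ≈ 45.2 mm.

PW ≈ 45.2 mm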